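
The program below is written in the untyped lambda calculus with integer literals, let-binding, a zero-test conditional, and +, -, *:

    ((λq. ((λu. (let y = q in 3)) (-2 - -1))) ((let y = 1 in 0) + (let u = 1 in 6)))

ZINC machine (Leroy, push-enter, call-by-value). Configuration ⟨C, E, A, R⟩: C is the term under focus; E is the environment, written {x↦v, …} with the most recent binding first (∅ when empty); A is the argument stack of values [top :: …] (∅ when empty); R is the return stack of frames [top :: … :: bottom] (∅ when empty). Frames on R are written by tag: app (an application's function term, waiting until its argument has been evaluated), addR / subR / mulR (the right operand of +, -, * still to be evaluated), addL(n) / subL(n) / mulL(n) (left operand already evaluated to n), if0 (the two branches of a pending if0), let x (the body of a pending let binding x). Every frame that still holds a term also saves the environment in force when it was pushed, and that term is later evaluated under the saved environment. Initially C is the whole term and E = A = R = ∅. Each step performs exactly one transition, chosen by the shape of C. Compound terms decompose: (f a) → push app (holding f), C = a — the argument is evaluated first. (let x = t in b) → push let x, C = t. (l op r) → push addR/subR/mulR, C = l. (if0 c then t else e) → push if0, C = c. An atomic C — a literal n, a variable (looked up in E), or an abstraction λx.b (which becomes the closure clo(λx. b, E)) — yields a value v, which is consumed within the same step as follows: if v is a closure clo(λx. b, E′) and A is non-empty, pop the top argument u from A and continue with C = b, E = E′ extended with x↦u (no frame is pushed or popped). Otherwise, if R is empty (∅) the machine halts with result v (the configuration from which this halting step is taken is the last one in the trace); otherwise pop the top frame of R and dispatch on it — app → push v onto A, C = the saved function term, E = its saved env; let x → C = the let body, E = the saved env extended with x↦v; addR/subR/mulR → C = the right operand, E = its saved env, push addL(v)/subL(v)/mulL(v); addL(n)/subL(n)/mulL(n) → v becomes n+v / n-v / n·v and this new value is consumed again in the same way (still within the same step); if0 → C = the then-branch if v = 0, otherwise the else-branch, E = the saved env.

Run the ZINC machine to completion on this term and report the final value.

Answer: 3

Machine steps:
t=0: <C=((λq. ((λu. (let y = q in 3)) (-2 - -1))) ((let y = 1 in 0) + (let u = 1 in 6))), E=∅, A=∅, R=∅>
t=1: <C=((let y = 1 in 0) + (let u = 1 in 6)), E=∅, A=∅, R=[app]>
t=2: <C=(let y = 1 in 0), E=∅, A=∅, R=[addR :: app]>
t=3: <C=1, E=∅, A=∅, R=[let y :: addR :: app]>
t=4: <C=0, E={y↦1}, A=∅, R=[addR :: app]>
t=5: <C=(let u = 1 in 6), E=∅, A=∅, R=[addL(0) :: app]>
t=6: <C=1, E=∅, A=∅, R=[let u :: addL(0) :: app]>
t=7: <C=6, E={u↦1}, A=∅, R=[addL(0) :: app]>
t=8: <C=(λq. ((λu. (let y = q in 3)) (-2 - -1))), E=∅, A=[6], R=∅>
t=9: <C=((λu. (let y = q in 3)) (-2 - -1)), E={q↦6}, A=∅, R=∅>
t=10: <C=(-2 - -1), E={q↦6}, A=∅, R=[app]>
t=11: <C=-2, E={q↦6}, A=∅, R=[subR :: app]>
t=12: <C=-1, E={q↦6}, A=∅, R=[subL(-2) :: app]>
t=13: <C=(λu. (let y = q in 3)), E={q↦6}, A=[-1], R=∅>
t=14: <C=(let y = q in 3), E={u↦-1, q↦6}, A=∅, R=∅>
t=15: <C=q, E={u↦-1, q↦6}, A=∅, R=[let y]>
t=16: <C=3, E={y↦6, u↦-1, q↦6}, A=∅, R=∅>
→ final value 3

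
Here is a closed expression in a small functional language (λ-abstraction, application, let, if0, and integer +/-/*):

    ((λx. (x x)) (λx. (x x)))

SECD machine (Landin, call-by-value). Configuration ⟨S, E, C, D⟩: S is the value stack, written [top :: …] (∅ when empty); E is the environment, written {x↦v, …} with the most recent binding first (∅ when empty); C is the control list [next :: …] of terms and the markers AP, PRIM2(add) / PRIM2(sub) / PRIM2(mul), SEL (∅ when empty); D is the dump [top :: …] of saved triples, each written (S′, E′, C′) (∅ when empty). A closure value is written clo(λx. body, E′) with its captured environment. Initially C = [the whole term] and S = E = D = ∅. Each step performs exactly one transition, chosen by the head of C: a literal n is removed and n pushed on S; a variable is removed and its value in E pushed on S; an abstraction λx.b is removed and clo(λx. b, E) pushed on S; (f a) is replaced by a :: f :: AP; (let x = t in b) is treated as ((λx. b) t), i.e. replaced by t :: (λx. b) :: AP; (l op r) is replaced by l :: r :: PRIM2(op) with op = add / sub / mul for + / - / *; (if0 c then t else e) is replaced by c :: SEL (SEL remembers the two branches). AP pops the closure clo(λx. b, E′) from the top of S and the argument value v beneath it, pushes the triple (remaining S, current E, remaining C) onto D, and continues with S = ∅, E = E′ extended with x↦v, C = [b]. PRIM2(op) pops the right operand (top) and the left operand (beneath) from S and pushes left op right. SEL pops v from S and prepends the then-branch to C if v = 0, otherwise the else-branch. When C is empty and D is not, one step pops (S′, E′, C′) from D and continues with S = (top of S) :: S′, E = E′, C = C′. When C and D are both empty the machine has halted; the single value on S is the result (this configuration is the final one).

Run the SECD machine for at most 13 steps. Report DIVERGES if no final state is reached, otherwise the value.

Answer: DIVERGES (no final state within 13 steps)

Machine steps:
[0] <S=∅, E=∅, C=[((λx. (x x)) (λx. (x x)))], D=∅>
[1] <S=∅, E=∅, C=[(λx. (x x)) :: (λx. (x x)) :: AP], D=∅>
[2] <S=[clo(λx. (x x), ∅)], E=∅, C=[(λx. (x x)) :: AP], D=∅>
[3] <S=[clo(λx. (x x), ∅) :: clo(λx. (x x), ∅)], E=∅, C=[AP], D=∅>
[4] <S=∅, E={x↦clo(λx. (x x), ∅)}, C=[(x x)], D=[(∅, ∅, ∅)]>
[5] <S=∅, E={x↦clo(λx. (x x), ∅)}, C=[x :: x :: AP], D=[(∅, ∅, ∅)]>
[6] <S=[clo(λx. (x x), ∅)], E={x↦clo(λx. (x x), ∅)}, C=[x :: AP], D=[(∅, ∅, ∅)]>
[7] <S=[clo(λx. (x x), ∅) :: clo(λx. (x x), ∅)], E={x↦clo(λx. (x x), ∅)}, C=[AP], D=[(∅, ∅, ∅)]>
[8] <S=∅, E={x↦clo(λx. (x x), ∅)}, C=[(x x)], D=[(∅, {x↦clo(λx. (x x), ∅)}, ∅) :: (∅, ∅, ∅)]>
[9] <S=∅, E={x↦clo(λx. (x x), ∅)}, C=[x :: x :: AP], D=[(∅, {x↦clo(λx. (x x), ∅)}, ∅) :: (∅, ∅, ∅)]>
[10] <S=[clo(λx. (x x), ∅)], E={x↦clo(λx. (x x), ∅)}, C=[x :: AP], D=[(∅, {x↦clo(λx. (x x), ∅)}, ∅) :: (∅, ∅, ∅)]>
[11] <S=[clo(λx. (x x), ∅) :: clo(λx. (x x), ∅)], E={x↦clo(λx. (x x), ∅)}, C=[AP], D=[(∅, {x↦clo(λx. (x x), ∅)}, ∅) :: (∅, ∅, ∅)]>
[12] <S=∅, E={x↦clo(λx. (x x), ∅)}, C=[(x x)], D=[(∅, {x↦clo(λx. (x x), ∅)}, ∅) :: (∅, {x↦clo(λx. (x x), ∅)}, ∅) :: (∅, ∅, ∅)]>
[13] <S=∅, E={x↦clo(λx. (x x), ∅)}, C=[x :: x :: AP], D=[(∅, {x↦clo(λx. (x x), ∅)}, ∅) :: (∅, {x↦clo(λx. (x x), ∅)}, ∅) :: (∅, ∅, ∅)]>
→ 13 transitions taken and the configuration is still not final: no result within 13 steps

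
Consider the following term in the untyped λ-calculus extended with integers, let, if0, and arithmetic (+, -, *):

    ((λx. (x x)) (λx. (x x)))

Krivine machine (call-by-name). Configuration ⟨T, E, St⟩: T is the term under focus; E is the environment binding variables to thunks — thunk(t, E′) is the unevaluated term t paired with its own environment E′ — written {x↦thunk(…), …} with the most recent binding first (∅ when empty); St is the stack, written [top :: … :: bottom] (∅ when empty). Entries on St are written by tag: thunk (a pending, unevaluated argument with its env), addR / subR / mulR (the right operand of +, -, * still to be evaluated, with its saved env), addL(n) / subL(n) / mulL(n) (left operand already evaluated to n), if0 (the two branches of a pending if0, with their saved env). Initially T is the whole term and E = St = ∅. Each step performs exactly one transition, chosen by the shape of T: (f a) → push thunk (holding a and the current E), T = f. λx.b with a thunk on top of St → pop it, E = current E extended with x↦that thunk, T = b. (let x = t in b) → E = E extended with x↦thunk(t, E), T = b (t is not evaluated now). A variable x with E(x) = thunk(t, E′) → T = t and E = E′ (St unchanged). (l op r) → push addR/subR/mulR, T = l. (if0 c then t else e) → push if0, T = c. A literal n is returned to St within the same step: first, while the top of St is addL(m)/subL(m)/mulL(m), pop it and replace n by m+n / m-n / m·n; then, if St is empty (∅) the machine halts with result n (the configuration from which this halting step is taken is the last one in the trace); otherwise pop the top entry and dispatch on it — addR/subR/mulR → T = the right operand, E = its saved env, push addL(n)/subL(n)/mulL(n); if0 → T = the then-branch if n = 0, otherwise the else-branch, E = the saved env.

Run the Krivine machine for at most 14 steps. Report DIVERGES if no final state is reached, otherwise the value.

0. <T=((λx. (x x)) (λx. (x x))), E=∅, St=∅>
1. <T=(λx. (x x)), E=∅, St=[thunk]>
2. <T=(x x), E={x↦thunk((λx. (x x)), ∅)}, St=∅>
3. <T=x, E={x↦thunk((λx. (x x)), ∅)}, St=[thunk]>
4. <T=(λx. (x x)), E=∅, St=[thunk]>
5. <T=(x x), E={x↦thunk(x, {x↦thunk((λx. (x x)), ∅)})}, St=∅>
6. <T=x, E={x↦thunk(x, {x↦thunk((λx. (x x)), ∅)})}, St=[thunk]>
7. <T=x, E={x↦thunk((λx. (x x)), ∅)}, St=[thunk]>
8. <T=(λx. (x x)), E=∅, St=[thunk]>
9. <T=(x x), E={x↦thunk(x, {x↦thunk(x, {x↦thunk((λx. (x x)), ∅)})})}, St=∅>
10. <T=x, E={x↦thunk(x, {x↦thunk(x, {x↦thunk((λx. (x x)), ∅)})})}, St=[thunk]>
11. <T=x, E={x↦thunk(x, {x↦thunk((λx. (x x)), ∅)})}, St=[thunk]>
12. <T=x, E={x↦thunk((λx. (x x)), ∅)}, St=[thunk]>
13. <T=(λx. (x x)), E=∅, St=[thunk]>
14. <T=(x x), E={x↦thunk(x, {x↦thunk(x, {x↦thunk(x, {x↦thunk((λx. (x x)), ∅)})})})}, St=∅>
→ 14 transitions taken and the configuration is still not final: no result within 14 steps

Answer: DIVERGES (no final state within 14 steps)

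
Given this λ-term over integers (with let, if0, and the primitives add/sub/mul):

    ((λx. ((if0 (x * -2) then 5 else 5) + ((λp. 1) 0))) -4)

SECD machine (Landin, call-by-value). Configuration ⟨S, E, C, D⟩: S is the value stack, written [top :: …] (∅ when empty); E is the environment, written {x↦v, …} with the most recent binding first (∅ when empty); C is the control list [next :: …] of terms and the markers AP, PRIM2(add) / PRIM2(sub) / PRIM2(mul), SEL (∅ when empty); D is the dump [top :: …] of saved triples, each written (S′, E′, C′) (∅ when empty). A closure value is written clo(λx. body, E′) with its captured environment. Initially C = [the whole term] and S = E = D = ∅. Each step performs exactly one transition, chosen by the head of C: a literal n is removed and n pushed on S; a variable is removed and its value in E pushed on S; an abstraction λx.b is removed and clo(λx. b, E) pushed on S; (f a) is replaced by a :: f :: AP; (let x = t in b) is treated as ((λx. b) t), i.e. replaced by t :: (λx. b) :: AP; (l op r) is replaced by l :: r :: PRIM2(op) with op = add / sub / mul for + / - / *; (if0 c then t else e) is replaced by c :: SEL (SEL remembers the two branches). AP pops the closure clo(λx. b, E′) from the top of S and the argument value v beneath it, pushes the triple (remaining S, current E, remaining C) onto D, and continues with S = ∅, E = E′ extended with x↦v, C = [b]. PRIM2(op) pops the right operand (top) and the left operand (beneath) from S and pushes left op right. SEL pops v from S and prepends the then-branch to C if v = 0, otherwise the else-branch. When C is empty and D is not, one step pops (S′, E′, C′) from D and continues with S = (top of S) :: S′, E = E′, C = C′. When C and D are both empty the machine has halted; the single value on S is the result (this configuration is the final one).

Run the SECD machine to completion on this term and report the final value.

Answer: 6

Execution trace:
[0] [S=∅ | E=∅ | C=[((λx. ((if0 (x * -2) then 5 else 5) + ((λp. 1) 0))) -4)] | D=∅]
[1] [S=∅ | E=∅ | C=[-4 :: (λx. ((if0 (x * -2) then 5 else 5) + ((λp. 1) 0))) :: AP] | D=∅]
[2] [S=[-4] | E=∅ | C=[(λx. ((if0 (x * -2) then 5 else 5) + ((λp. 1) 0))) :: AP] | D=∅]
[3] [S=[clo(λx. ((if0 (x * -2) then 5 else 5) + ((λp. 1) 0)), ∅) :: -4] | E=∅ | C=[AP] | D=∅]
[4] [S=∅ | E={x↦-4} | C=[((if0 (x * -2) then 5 else 5) + ((λp. 1) 0))] | D=[(∅, ∅, ∅)]]
[5] [S=∅ | E={x↦-4} | C=[(if0 (x * -2) then 5 else 5) :: ((λp. 1) 0) :: PRIM2(add)] | D=[(∅, ∅, ∅)]]
[6] [S=∅ | E={x↦-4} | C=[(x * -2) :: SEL :: ((λp. 1) 0) :: PRIM2(add)] | D=[(∅, ∅, ∅)]]
[7] [S=∅ | E={x↦-4} | C=[x :: -2 :: PRIM2(mul) :: SEL :: ((λp. 1) 0) :: PRIM2(add)] | D=[(∅, ∅, ∅)]]
[8] [S=[-4] | E={x↦-4} | C=[-2 :: PRIM2(mul) :: SEL :: ((λp. 1) 0) :: PRIM2(add)] | D=[(∅, ∅, ∅)]]
[9] [S=[-2 :: -4] | E={x↦-4} | C=[PRIM2(mul) :: SEL :: ((λp. 1) 0) :: PRIM2(add)] | D=[(∅, ∅, ∅)]]
[10] [S=[8] | E={x↦-4} | C=[SEL :: ((λp. 1) 0) :: PRIM2(add)] | D=[(∅, ∅, ∅)]]
[11] [S=∅ | E={x↦-4} | C=[5 :: ((λp. 1) 0) :: PRIM2(add)] | D=[(∅, ∅, ∅)]]
[12] [S=[5] | E={x↦-4} | C=[((λp. 1) 0) :: PRIM2(add)] | D=[(∅, ∅, ∅)]]
[13] [S=[5] | E={x↦-4} | C=[0 :: (λp. 1) :: AP :: PRIM2(add)] | D=[(∅, ∅, ∅)]]
[14] [S=[0 :: 5] | E={x↦-4} | C=[(λp. 1) :: AP :: PRIM2(add)] | D=[(∅, ∅, ∅)]]
[15] [S=[clo(λp. 1, {x↦-4}) :: 0 :: 5] | E={x↦-4} | C=[AP :: PRIM2(add)] | D=[(∅, ∅, ∅)]]
[16] [S=∅ | E={p↦0, x↦-4} | C=[1] | D=[([5], {x↦-4}, [PRIM2(add)]) :: (∅, ∅, ∅)]]
[17] [S=[1] | E={p↦0, x↦-4} | C=∅ | D=[([5], {x↦-4}, [PRIM2(add)]) :: (∅, ∅, ∅)]]
[18] [S=[1 :: 5] | E={x↦-4} | C=[PRIM2(add)] | D=[(∅, ∅, ∅)]]
[19] [S=[6] | E={x↦-4} | C=∅ | D=[(∅, ∅, ∅)]]
[20] [S=[6] | E=∅ | C=∅ | D=∅]
→ final value 6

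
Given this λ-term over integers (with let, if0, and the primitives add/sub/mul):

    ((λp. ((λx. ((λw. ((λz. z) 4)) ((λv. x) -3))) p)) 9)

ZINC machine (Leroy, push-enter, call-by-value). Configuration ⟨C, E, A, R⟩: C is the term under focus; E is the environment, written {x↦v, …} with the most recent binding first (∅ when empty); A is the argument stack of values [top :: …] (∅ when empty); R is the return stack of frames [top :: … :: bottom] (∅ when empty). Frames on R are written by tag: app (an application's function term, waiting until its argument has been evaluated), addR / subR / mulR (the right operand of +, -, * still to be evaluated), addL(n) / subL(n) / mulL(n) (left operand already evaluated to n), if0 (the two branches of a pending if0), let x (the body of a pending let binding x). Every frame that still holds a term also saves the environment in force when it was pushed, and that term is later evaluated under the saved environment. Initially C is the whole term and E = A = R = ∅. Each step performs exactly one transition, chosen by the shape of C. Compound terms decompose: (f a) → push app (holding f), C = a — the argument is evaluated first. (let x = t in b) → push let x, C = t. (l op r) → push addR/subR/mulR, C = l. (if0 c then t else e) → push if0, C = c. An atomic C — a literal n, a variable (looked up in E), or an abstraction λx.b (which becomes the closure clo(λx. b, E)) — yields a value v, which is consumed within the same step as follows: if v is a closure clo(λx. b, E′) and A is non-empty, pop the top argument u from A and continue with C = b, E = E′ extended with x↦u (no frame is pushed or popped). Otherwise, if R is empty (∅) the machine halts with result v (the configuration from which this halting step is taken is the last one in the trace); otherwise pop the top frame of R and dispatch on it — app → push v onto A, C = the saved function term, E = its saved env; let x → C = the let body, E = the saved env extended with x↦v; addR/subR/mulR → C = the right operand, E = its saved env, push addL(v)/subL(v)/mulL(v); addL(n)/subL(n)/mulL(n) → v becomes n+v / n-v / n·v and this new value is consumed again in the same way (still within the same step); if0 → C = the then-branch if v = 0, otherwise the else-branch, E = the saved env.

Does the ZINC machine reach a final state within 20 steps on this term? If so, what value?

t=0: [C=((λp. ((λx. ((λw. ((λz. z) 4)) ((λv. x) -3))) p)) 9) | E=∅ | A=∅ | R=∅]
t=1: [C=9 | E=∅ | A=∅ | R=[app]]
t=2: [C=(λp. ((λx. ((λw. ((λz. z) 4)) ((λv. x) -3))) p)) | E=∅ | A=[9] | R=∅]
t=3: [C=((λx. ((λw. ((λz. z) 4)) ((λv. x) -3))) p) | E={p↦9} | A=∅ | R=∅]
t=4: [C=p | E={p↦9} | A=∅ | R=[app]]
t=5: [C=(λx. ((λw. ((λz. z) 4)) ((λv. x) -3))) | E={p↦9} | A=[9] | R=∅]
t=6: [C=((λw. ((λz. z) 4)) ((λv. x) -3)) | E={x↦9, p↦9} | A=∅ | R=∅]
t=7: [C=((λv. x) -3) | E={x↦9, p↦9} | A=∅ | R=[app]]
t=8: [C=-3 | E={x↦9, p↦9} | A=∅ | R=[app :: app]]
t=9: [C=(λv. x) | E={x↦9, p↦9} | A=[-3] | R=[app]]
t=10: [C=x | E={v↦-3, x↦9, p↦9} | A=∅ | R=[app]]
t=11: [C=(λw. ((λz. z) 4)) | E={x↦9, p↦9} | A=[9] | R=∅]
t=12: [C=((λz. z) 4) | E={w↦9, x↦9, p↦9} | A=∅ | R=∅]
t=13: [C=4 | E={w↦9, x↦9, p↦9} | A=∅ | R=[app]]
t=14: [C=(λz. z) | E={w↦9, x↦9, p↦9} | A=[4] | R=∅]
t=15: [C=z | E={z↦4, w↦9, x↦9, p↦9} | A=∅ | R=∅]
→ final value 4

Answer: 4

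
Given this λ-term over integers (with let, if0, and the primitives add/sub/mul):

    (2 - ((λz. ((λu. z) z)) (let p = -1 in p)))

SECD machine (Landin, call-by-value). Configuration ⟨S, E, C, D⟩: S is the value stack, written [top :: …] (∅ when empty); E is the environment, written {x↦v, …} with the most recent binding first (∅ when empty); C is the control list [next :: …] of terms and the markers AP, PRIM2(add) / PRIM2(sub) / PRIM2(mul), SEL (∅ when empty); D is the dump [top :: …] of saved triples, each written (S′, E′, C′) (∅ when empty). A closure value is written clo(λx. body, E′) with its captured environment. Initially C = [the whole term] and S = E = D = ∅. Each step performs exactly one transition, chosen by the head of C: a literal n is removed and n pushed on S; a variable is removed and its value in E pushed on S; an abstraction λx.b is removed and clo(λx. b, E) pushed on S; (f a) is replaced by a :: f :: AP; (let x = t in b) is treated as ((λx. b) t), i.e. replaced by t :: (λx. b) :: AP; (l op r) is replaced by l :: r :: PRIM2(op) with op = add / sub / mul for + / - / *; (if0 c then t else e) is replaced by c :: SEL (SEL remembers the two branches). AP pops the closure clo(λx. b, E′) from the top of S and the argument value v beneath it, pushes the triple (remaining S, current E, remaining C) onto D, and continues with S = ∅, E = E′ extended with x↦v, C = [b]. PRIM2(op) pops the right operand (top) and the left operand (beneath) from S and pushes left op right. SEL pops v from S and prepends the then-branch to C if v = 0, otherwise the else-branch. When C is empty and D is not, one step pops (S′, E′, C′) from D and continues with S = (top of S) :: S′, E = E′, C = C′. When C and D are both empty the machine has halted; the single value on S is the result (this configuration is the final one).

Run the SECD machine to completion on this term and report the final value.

step 0: ⟨S=∅; E=∅; C=[(2 - ((λz. ((λu. z) z)) (let p = -1 in p)))]; D=∅⟩
step 1: ⟨S=∅; E=∅; C=[2 :: ((λz. ((λu. z) z)) (let p = -1 in p)) :: PRIM2(sub)]; D=∅⟩
step 2: ⟨S=[2]; E=∅; C=[((λz. ((λu. z) z)) (let p = -1 in p)) :: PRIM2(sub)]; D=∅⟩
step 3: ⟨S=[2]; E=∅; C=[(let p = -1 in p) :: (λz. ((λu. z) z)) :: AP :: PRIM2(sub)]; D=∅⟩
step 4: ⟨S=[2]; E=∅; C=[-1 :: (λp. p) :: AP :: (λz. ((λu. z) z)) :: AP :: PRIM2(sub)]; D=∅⟩
step 5: ⟨S=[-1 :: 2]; E=∅; C=[(λp. p) :: AP :: (λz. ((λu. z) z)) :: AP :: PRIM2(sub)]; D=∅⟩
step 6: ⟨S=[clo(λp. p, ∅) :: -1 :: 2]; E=∅; C=[AP :: (λz. ((λu. z) z)) :: AP :: PRIM2(sub)]; D=∅⟩
step 7: ⟨S=∅; E={p↦-1}; C=[p]; D=[([2], ∅, [(λz. ((λu. z) z)) :: AP :: PRIM2(sub)])]⟩
step 8: ⟨S=[-1]; E={p↦-1}; C=∅; D=[([2], ∅, [(λz. ((λu. z) z)) :: AP :: PRIM2(sub)])]⟩
step 9: ⟨S=[-1 :: 2]; E=∅; C=[(λz. ((λu. z) z)) :: AP :: PRIM2(sub)]; D=∅⟩
step 10: ⟨S=[clo(λz. ((λu. z) z), ∅) :: -1 :: 2]; E=∅; C=[AP :: PRIM2(sub)]; D=∅⟩
step 11: ⟨S=∅; E={z↦-1}; C=[((λu. z) z)]; D=[([2], ∅, [PRIM2(sub)])]⟩
step 12: ⟨S=∅; E={z↦-1}; C=[z :: (λu. z) :: AP]; D=[([2], ∅, [PRIM2(sub)])]⟩
step 13: ⟨S=[-1]; E={z↦-1}; C=[(λu. z) :: AP]; D=[([2], ∅, [PRIM2(sub)])]⟩
step 14: ⟨S=[clo(λu. z, {z↦-1}) :: -1]; E={z↦-1}; C=[AP]; D=[([2], ∅, [PRIM2(sub)])]⟩
step 15: ⟨S=∅; E={u↦-1, z↦-1}; C=[z]; D=[(∅, {z↦-1}, ∅) :: ([2], ∅, [PRIM2(sub)])]⟩
step 16: ⟨S=[-1]; E={u↦-1, z↦-1}; C=∅; D=[(∅, {z↦-1}, ∅) :: ([2], ∅, [PRIM2(sub)])]⟩
step 17: ⟨S=[-1]; E={z↦-1}; C=∅; D=[([2], ∅, [PRIM2(sub)])]⟩
step 18: ⟨S=[-1 :: 2]; E=∅; C=[PRIM2(sub)]; D=∅⟩
step 19: ⟨S=[3]; E=∅; C=∅; D=∅⟩
→ final value 3

Answer: 3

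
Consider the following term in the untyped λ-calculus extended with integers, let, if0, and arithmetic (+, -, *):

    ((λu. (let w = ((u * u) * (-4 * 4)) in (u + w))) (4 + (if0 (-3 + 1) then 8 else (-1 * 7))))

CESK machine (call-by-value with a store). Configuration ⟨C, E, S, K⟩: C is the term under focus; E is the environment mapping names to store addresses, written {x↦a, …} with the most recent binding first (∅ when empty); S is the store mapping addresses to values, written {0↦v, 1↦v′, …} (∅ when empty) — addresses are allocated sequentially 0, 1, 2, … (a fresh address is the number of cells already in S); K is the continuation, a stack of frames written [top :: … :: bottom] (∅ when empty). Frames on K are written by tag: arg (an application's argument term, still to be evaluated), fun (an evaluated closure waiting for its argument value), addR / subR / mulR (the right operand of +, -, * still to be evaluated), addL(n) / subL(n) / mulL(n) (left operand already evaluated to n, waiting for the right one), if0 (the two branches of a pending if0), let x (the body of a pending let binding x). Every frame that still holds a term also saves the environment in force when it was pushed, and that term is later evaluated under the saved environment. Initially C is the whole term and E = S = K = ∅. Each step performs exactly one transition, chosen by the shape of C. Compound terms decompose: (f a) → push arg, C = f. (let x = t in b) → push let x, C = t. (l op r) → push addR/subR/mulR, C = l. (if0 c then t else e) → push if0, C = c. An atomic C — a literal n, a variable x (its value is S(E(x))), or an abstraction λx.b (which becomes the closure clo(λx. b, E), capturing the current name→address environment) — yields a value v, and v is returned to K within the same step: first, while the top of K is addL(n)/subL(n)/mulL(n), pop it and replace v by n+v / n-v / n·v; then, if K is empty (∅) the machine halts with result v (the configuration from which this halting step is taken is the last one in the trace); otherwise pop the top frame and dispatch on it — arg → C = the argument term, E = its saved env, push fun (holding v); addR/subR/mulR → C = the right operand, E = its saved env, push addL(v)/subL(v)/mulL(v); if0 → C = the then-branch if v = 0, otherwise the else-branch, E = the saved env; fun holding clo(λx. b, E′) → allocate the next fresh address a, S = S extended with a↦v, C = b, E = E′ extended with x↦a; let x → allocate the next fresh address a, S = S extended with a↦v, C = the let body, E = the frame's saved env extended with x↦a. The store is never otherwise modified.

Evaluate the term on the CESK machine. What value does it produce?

Answer: -147

Execution trace:
[0] [C=((λu. (let w = ((u * u) * (-4 * 4)) in (u + w))) (4 + (if0 (-3 + 1) then 8 else (-1 * 7)))) | E=∅ | S=∅ | K=∅]
[1] [C=(λu. (let w = ((u * u) * (-4 * 4)) in (u + w))) | E=∅ | S=∅ | K=[arg]]
[2] [C=(4 + (if0 (-3 + 1) then 8 else (-1 * 7))) | E=∅ | S=∅ | K=[fun]]
[3] [C=4 | E=∅ | S=∅ | K=[addR :: fun]]
[4] [C=(if0 (-3 + 1) then 8 else (-1 * 7)) | E=∅ | S=∅ | K=[addL(4) :: fun]]
[5] [C=(-3 + 1) | E=∅ | S=∅ | K=[if0 :: addL(4) :: fun]]
[6] [C=-3 | E=∅ | S=∅ | K=[addR :: if0 :: addL(4) :: fun]]
[7] [C=1 | E=∅ | S=∅ | K=[addL(-3) :: if0 :: addL(4) :: fun]]
[8] [C=(-1 * 7) | E=∅ | S=∅ | K=[addL(4) :: fun]]
[9] [C=-1 | E=∅ | S=∅ | K=[mulR :: addL(4) :: fun]]
[10] [C=7 | E=∅ | S=∅ | K=[mulL(-1) :: addL(4) :: fun]]
[11] [C=(let w = ((u * u) * (-4 * 4)) in (u + w)) | E={u↦0} | S={0↦-3} | K=∅]
[12] [C=((u * u) * (-4 * 4)) | E={u↦0} | S={0↦-3} | K=[let w]]
[13] [C=(u * u) | E={u↦0} | S={0↦-3} | K=[mulR :: let w]]
[14] [C=u | E={u↦0} | S={0↦-3} | K=[mulR :: mulR :: let w]]
[15] [C=u | E={u↦0} | S={0↦-3} | K=[mulL(-3) :: mulR :: let w]]
[16] [C=(-4 * 4) | E={u↦0} | S={0↦-3} | K=[mulL(9) :: let w]]
[17] [C=-4 | E={u↦0} | S={0↦-3} | K=[mulR :: mulL(9) :: let w]]
[18] [C=4 | E={u↦0} | S={0↦-3} | K=[mulL(-4) :: mulL(9) :: let w]]
[19] [C=(u + w) | E={w↦1, u↦0} | S={0↦-3, 1↦-144} | K=∅]
[20] [C=u | E={w↦1, u↦0} | S={0↦-3, 1↦-144} | K=[addR]]
[21] [C=w | E={w↦1, u↦0} | S={0↦-3, 1↦-144} | K=[addL(-3)]]
→ final value -147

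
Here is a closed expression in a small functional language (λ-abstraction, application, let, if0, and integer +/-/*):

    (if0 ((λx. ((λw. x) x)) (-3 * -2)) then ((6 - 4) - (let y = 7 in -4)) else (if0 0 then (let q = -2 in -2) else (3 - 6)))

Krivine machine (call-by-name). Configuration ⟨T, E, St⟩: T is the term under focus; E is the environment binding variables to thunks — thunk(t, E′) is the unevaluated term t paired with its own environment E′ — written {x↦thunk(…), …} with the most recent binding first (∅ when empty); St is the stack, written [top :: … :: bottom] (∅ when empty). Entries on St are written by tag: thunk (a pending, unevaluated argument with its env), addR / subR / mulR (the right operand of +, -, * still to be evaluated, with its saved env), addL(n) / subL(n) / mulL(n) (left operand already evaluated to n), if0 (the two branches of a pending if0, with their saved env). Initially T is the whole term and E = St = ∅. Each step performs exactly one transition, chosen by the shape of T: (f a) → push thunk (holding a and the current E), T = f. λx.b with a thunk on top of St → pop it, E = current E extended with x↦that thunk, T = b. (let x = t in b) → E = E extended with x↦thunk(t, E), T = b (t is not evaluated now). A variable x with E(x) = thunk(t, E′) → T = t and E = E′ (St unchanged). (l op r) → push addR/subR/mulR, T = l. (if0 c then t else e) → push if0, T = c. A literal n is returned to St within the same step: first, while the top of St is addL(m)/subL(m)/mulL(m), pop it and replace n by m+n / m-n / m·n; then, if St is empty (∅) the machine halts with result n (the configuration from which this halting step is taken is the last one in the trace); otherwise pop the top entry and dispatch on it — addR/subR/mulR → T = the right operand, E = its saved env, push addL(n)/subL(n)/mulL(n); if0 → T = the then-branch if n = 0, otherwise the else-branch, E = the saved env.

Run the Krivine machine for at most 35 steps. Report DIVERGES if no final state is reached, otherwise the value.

Answer: -2

Derivation:
[0] [T=(if0 ((λx. ((λw. x) x)) (-3 * -2)) then ((6 - 4) - (let y = 7 in -4)) else (if0 0 then (let q = -2 in -2) else (3 - 6))) | E=∅ | St=∅]
[1] [T=((λx. ((λw. x) x)) (-3 * -2)) | E=∅ | St=[if0]]
[2] [T=(λx. ((λw. x) x)) | E=∅ | St=[thunk :: if0]]
[3] [T=((λw. x) x) | E={x↦thunk((-3 * -2), ∅)} | St=[if0]]
[4] [T=(λw. x) | E={x↦thunk((-3 * -2), ∅)} | St=[thunk :: if0]]
[5] [T=x | E={w↦thunk(x, {x↦thunk((-3 * -2), ∅)}), x↦thunk((-3 * -2), ∅)} | St=[if0]]
[6] [T=(-3 * -2) | E=∅ | St=[if0]]
[7] [T=-3 | E=∅ | St=[mulR :: if0]]
[8] [T=-2 | E=∅ | St=[mulL(-3) :: if0]]
[9] [T=(if0 0 then (let q = -2 in -2) else (3 - 6)) | E=∅ | St=∅]
[10] [T=0 | E=∅ | St=[if0]]
[11] [T=(let q = -2 in -2) | E=∅ | St=∅]
[12] [T=-2 | E={q↦thunk(-2, ∅)} | St=∅]
→ final value -2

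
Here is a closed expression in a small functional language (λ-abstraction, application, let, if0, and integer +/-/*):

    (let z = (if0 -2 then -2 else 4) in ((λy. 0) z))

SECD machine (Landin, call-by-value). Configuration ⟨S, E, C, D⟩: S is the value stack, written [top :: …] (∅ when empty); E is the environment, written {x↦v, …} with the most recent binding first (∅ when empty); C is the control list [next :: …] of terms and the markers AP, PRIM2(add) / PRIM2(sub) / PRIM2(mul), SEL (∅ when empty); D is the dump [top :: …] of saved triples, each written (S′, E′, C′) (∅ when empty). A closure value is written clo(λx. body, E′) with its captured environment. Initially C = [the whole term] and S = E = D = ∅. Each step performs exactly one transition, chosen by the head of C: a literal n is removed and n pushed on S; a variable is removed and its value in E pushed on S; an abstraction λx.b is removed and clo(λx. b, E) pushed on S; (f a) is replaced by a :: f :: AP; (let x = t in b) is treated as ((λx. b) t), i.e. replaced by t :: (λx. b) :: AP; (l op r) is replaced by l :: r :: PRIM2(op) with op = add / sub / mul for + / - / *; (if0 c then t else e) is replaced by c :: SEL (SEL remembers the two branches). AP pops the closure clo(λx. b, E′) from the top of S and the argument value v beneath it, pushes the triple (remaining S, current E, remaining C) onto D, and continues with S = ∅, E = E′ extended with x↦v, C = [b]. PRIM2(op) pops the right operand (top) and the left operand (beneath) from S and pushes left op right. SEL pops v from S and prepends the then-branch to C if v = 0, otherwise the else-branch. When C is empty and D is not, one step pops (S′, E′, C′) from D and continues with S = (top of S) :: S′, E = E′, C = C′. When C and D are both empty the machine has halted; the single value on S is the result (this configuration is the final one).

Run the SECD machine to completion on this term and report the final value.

Answer: 0

Derivation:
[0] <S=∅, E=∅, C=[(let z = (if0 -2 then -2 else 4) in ((λy. 0) z))], D=∅>
[1] <S=∅, E=∅, C=[(if0 -2 then -2 else 4) :: (λz. ((λy. 0) z)) :: AP], D=∅>
[2] <S=∅, E=∅, C=[-2 :: SEL :: (λz. ((λy. 0) z)) :: AP], D=∅>
[3] <S=[-2], E=∅, C=[SEL :: (λz. ((λy. 0) z)) :: AP], D=∅>
[4] <S=∅, E=∅, C=[4 :: (λz. ((λy. 0) z)) :: AP], D=∅>
[5] <S=[4], E=∅, C=[(λz. ((λy. 0) z)) :: AP], D=∅>
[6] <S=[clo(λz. ((λy. 0) z), ∅) :: 4], E=∅, C=[AP], D=∅>
[7] <S=∅, E={z↦4}, C=[((λy. 0) z)], D=[(∅, ∅, ∅)]>
[8] <S=∅, E={z↦4}, C=[z :: (λy. 0) :: AP], D=[(∅, ∅, ∅)]>
[9] <S=[4], E={z↦4}, C=[(λy. 0) :: AP], D=[(∅, ∅, ∅)]>
[10] <S=[clo(λy. 0, {z↦4}) :: 4], E={z↦4}, C=[AP], D=[(∅, ∅, ∅)]>
[11] <S=∅, E={y↦4, z↦4}, C=[0], D=[(∅, {z↦4}, ∅) :: (∅, ∅, ∅)]>
[12] <S=[0], E={y↦4, z↦4}, C=∅, D=[(∅, {z↦4}, ∅) :: (∅, ∅, ∅)]>
[13] <S=[0], E={z↦4}, C=∅, D=[(∅, ∅, ∅)]>
[14] <S=[0], E=∅, C=∅, D=∅>
→ final value 0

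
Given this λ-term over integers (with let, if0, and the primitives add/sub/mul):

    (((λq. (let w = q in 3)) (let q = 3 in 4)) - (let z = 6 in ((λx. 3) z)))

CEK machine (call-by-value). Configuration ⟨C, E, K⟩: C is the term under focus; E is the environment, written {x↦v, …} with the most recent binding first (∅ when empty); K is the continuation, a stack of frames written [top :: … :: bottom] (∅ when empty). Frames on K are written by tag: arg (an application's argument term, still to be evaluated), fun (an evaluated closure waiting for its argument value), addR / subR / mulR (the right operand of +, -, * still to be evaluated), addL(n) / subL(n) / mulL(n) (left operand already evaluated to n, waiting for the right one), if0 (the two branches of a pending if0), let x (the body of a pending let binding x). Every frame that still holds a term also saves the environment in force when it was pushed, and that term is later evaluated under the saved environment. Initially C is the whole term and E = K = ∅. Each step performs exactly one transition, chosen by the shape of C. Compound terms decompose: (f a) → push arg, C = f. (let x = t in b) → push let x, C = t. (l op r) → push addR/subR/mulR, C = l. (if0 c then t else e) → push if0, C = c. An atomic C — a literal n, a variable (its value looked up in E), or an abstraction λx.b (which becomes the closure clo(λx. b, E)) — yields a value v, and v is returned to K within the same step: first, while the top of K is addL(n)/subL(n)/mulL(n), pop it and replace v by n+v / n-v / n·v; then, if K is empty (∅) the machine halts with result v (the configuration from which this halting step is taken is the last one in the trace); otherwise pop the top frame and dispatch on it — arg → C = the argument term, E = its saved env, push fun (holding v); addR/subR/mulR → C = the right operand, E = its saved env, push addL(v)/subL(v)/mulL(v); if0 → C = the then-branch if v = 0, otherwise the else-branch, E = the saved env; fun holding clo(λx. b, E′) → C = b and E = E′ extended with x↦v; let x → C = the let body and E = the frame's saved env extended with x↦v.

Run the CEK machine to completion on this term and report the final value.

step 0: [C=(((λq. (let w = q in 3)) (let q = 3 in 4)) - (let z = 6 in ((λx. 3) z))) | E=∅ | K=∅]
step 1: [C=((λq. (let w = q in 3)) (let q = 3 in 4)) | E=∅ | K=[subR]]
step 2: [C=(λq. (let w = q in 3)) | E=∅ | K=[arg :: subR]]
step 3: [C=(let q = 3 in 4) | E=∅ | K=[fun :: subR]]
step 4: [C=3 | E=∅ | K=[let q :: fun :: subR]]
step 5: [C=4 | E={q↦3} | K=[fun :: subR]]
step 6: [C=(let w = q in 3) | E={q↦4} | K=[subR]]
step 7: [C=q | E={q↦4} | K=[let w :: subR]]
step 8: [C=3 | E={w↦4, q↦4} | K=[subR]]
step 9: [C=(let z = 6 in ((λx. 3) z)) | E=∅ | K=[subL(3)]]
step 10: [C=6 | E=∅ | K=[let z :: subL(3)]]
step 11: [C=((λx. 3) z) | E={z↦6} | K=[subL(3)]]
step 12: [C=(λx. 3) | E={z↦6} | K=[arg :: subL(3)]]
step 13: [C=z | E={z↦6} | K=[fun :: subL(3)]]
step 14: [C=3 | E={x↦6, z↦6} | K=[subL(3)]]
→ final value 0

Answer: 0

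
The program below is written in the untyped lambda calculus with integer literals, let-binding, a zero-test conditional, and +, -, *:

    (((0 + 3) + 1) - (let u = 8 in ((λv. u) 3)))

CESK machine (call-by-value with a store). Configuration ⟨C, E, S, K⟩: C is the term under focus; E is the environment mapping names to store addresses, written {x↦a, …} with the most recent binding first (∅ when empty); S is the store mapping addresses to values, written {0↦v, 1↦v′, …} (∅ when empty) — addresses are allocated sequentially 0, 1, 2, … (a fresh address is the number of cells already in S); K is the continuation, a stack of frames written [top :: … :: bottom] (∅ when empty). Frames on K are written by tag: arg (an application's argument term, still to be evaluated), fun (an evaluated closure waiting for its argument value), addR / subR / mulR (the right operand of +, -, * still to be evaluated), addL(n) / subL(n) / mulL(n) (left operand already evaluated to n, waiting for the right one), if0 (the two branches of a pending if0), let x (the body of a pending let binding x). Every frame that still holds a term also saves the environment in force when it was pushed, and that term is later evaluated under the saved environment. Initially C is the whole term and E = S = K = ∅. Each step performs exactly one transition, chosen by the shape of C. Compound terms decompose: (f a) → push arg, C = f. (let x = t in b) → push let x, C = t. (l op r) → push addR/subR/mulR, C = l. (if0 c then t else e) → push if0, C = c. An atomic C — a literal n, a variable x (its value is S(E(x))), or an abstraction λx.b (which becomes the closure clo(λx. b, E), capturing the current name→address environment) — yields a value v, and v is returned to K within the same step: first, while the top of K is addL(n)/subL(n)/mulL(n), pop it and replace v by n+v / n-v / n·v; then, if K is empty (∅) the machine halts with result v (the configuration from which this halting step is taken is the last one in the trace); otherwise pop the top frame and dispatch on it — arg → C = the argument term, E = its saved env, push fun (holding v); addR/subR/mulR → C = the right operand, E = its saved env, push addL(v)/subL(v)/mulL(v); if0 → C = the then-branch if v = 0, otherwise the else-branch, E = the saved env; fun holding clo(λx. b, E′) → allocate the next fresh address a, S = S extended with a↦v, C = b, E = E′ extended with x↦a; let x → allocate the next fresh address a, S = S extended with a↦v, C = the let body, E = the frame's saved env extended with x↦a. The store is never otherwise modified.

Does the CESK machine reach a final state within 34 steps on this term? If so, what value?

t=0: <C=(((0 + 3) + 1) - (let u = 8 in ((λv. u) 3))), E=∅, S=∅, K=∅>
t=1: <C=((0 + 3) + 1), E=∅, S=∅, K=[subR]>
t=2: <C=(0 + 3), E=∅, S=∅, K=[addR :: subR]>
t=3: <C=0, E=∅, S=∅, K=[addR :: addR :: subR]>
t=4: <C=3, E=∅, S=∅, K=[addL(0) :: addR :: subR]>
t=5: <C=1, E=∅, S=∅, K=[addL(3) :: subR]>
t=6: <C=(let u = 8 in ((λv. u) 3)), E=∅, S=∅, K=[subL(4)]>
t=7: <C=8, E=∅, S=∅, K=[let u :: subL(4)]>
t=8: <C=((λv. u) 3), E={u↦0}, S={0↦8}, K=[subL(4)]>
t=9: <C=(λv. u), E={u↦0}, S={0↦8}, K=[arg :: subL(4)]>
t=10: <C=3, E={u↦0}, S={0↦8}, K=[fun :: subL(4)]>
t=11: <C=u, E={v↦1, u↦0}, S={0↦8, 1↦3}, K=[subL(4)]>
→ final value -4

Answer: -4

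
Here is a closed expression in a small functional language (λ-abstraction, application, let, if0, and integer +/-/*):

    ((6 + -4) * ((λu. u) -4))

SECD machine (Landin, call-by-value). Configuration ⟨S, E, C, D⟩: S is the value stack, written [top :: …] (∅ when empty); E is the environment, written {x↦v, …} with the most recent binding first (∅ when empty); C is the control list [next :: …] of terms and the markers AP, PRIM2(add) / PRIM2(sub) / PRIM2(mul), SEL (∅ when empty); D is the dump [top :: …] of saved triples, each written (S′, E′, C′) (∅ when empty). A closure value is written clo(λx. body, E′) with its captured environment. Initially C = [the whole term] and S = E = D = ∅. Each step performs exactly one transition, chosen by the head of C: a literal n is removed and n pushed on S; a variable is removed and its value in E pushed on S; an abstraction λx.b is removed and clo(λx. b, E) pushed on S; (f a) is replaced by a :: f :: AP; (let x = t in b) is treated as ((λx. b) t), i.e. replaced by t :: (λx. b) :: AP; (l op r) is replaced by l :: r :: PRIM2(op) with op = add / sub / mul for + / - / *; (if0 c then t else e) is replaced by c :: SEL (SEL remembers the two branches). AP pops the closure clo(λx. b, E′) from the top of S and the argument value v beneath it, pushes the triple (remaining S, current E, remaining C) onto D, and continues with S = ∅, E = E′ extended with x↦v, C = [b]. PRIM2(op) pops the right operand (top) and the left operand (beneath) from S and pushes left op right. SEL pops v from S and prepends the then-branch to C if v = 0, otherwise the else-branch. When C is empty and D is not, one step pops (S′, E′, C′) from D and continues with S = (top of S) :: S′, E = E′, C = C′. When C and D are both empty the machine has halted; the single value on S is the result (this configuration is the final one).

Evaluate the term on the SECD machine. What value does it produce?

Answer: -8

Derivation:
[0] <S=∅, E=∅, C=[((6 + -4) * ((λu. u) -4))], D=∅>
[1] <S=∅, E=∅, C=[(6 + -4) :: ((λu. u) -4) :: PRIM2(mul)], D=∅>
[2] <S=∅, E=∅, C=[6 :: -4 :: PRIM2(add) :: ((λu. u) -4) :: PRIM2(mul)], D=∅>
[3] <S=[6], E=∅, C=[-4 :: PRIM2(add) :: ((λu. u) -4) :: PRIM2(mul)], D=∅>
[4] <S=[-4 :: 6], E=∅, C=[PRIM2(add) :: ((λu. u) -4) :: PRIM2(mul)], D=∅>
[5] <S=[2], E=∅, C=[((λu. u) -4) :: PRIM2(mul)], D=∅>
[6] <S=[2], E=∅, C=[-4 :: (λu. u) :: AP :: PRIM2(mul)], D=∅>
[7] <S=[-4 :: 2], E=∅, C=[(λu. u) :: AP :: PRIM2(mul)], D=∅>
[8] <S=[clo(λu. u, ∅) :: -4 :: 2], E=∅, C=[AP :: PRIM2(mul)], D=∅>
[9] <S=∅, E={u↦-4}, C=[u], D=[([2], ∅, [PRIM2(mul)])]>
[10] <S=[-4], E={u↦-4}, C=∅, D=[([2], ∅, [PRIM2(mul)])]>
[11] <S=[-4 :: 2], E=∅, C=[PRIM2(mul)], D=∅>
[12] <S=[-8], E=∅, C=∅, D=∅>
→ final value -8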